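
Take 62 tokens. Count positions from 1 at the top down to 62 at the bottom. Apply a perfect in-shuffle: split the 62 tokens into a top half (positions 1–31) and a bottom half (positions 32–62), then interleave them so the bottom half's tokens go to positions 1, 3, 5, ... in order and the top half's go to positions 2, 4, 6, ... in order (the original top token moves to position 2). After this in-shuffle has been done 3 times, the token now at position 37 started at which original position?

Work backwards from position 37, undoing one in-shuffle at a time:
37 ← 50 ← 25 ← 44
So the token now at position 37 started at position 44.

44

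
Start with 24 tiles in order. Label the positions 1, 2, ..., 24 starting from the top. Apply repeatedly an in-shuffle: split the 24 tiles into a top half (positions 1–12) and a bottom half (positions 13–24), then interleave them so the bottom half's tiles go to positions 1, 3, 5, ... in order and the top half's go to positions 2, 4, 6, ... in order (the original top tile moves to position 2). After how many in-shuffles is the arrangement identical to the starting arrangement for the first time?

20

The in-shuffle permutes the 24 positions with cycle lengths [4, 20].
Every tile is home exactly when every cycle has completed a whole number of laps, i.e. after lcm(4, 20) = 20 in-shuffles.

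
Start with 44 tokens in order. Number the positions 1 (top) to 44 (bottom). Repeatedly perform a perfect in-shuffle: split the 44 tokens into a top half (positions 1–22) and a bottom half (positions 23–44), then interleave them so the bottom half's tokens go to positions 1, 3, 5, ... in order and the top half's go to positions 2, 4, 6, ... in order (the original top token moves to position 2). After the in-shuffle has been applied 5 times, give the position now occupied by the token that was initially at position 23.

Track the token's position through each in-shuffle:
23 → 1 → 2 → 4 → 8 → 16

16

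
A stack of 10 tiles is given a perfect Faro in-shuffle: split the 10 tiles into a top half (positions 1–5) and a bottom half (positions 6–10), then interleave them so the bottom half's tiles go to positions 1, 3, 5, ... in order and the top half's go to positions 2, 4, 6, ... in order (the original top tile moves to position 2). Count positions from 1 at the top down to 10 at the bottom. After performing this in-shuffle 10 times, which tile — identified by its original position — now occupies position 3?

Work backwards from position 3, undoing one in-shuffle at a time:
3 ← 7 ← 9 ← 10 ← 5 ← 8 ← 4 ← 2 ← 1 ← 6 ← 3
So the tile now at position 3 started at position 3.

3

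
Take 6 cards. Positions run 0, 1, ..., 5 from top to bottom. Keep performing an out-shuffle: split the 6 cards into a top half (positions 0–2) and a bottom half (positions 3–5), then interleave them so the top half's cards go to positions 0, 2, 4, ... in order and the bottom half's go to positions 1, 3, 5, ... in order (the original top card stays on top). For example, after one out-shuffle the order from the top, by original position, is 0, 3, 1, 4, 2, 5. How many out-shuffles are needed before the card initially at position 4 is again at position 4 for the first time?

4

Follow position 4 under repeated out-shuffles:
4 → 3 → 1 → 2 → 4
It first returns after 4 out-shuffles.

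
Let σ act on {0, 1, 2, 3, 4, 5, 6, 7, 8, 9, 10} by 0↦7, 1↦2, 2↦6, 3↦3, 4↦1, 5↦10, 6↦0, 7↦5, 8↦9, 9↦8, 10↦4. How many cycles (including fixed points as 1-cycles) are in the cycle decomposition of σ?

3

Cycle decomposition: (0 7 5 10 4 1 2 6) (3) (8 9).
3 cycles.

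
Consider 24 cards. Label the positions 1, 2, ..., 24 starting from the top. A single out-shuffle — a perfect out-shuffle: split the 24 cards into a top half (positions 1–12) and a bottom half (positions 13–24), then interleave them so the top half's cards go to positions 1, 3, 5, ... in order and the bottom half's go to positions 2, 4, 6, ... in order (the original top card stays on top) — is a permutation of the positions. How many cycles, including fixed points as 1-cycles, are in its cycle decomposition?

4

Trace each unvisited position around until it returns:
(1) (2 3 5 9 17 10 ... len 11) (6 11 21 18 12 23 ... len 11) (24)
4 cycles in total.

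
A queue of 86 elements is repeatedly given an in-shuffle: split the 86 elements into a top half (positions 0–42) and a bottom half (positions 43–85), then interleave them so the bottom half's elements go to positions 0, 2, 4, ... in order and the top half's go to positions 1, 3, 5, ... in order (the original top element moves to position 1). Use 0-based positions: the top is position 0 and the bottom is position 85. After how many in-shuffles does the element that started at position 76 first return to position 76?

Follow position 76 under repeated in-shuffles:
76 → 66 → 46 → 6 → 13 → 27 → 55 → 24 → ... → 76 (length 28)
It first returns after 28 in-shuffles.

28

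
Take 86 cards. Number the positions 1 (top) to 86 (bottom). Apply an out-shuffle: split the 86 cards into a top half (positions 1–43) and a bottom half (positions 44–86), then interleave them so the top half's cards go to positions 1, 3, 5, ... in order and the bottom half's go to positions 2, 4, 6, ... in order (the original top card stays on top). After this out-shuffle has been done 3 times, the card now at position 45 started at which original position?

Work backwards from position 45, undoing one out-shuffle at a time:
45 ← 23 ← 12 ← 49
So the card now at position 45 started at position 49.

49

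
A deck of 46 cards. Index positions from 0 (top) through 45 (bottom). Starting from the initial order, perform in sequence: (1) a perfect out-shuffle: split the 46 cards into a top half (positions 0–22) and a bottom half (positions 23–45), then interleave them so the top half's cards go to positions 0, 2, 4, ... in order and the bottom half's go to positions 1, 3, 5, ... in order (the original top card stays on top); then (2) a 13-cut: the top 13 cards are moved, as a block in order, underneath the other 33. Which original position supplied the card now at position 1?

7

Undo the operations in reverse order, starting from position 1:
  undo op 2 (cut 13): 1 ← 14
  undo op 1 (out-shuffle, from top half): 14 ← 7
So the card at position 1 came from original position 7.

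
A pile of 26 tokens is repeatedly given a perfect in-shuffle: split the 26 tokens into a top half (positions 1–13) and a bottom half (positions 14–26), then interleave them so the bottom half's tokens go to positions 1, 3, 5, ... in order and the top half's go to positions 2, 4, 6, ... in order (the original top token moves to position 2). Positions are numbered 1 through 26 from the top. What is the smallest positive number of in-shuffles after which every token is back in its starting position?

The in-shuffle permutes the 26 positions with cycle lengths [2, 6, 18].
Every token is home exactly when every cycle has completed a whole number of laps, i.e. after lcm(2, 6, 18) = 18 in-shuffles.

18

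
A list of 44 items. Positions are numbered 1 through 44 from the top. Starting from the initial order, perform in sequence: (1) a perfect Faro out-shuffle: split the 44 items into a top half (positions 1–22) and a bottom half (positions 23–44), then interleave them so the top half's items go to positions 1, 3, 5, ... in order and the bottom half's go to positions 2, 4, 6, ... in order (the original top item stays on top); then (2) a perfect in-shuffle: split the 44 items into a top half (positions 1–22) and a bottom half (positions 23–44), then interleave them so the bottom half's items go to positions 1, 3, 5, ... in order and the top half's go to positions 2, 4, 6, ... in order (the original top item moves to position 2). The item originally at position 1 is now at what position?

2

Track the item from position 1 forward through each operation:
  after op 1 (out-shuffle): 1 → 1
  after op 2 (in-shuffle): 1 → 2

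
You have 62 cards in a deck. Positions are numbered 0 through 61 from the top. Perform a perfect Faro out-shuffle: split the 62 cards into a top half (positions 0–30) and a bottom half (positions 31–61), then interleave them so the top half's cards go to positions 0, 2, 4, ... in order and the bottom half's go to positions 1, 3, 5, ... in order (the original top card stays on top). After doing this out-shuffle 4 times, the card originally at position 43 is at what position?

Track the card's position through each out-shuffle:
43 → 25 → 50 → 39 → 17

17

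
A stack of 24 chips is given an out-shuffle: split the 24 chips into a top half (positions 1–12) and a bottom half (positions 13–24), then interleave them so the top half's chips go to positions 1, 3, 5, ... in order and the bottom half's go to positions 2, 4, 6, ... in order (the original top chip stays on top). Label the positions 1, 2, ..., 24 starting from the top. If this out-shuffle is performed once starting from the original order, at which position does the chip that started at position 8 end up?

Track the chip's position through each out-shuffle:
8 → 15

15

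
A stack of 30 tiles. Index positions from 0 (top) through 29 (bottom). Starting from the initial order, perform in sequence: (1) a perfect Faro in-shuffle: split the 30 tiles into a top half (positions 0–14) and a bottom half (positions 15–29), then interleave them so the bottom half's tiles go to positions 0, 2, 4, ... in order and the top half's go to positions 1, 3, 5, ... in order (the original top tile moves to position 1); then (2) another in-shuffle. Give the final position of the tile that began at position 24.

6

Track the tile from position 24 forward through each operation:
  after op 1 (in-shuffle): 24 → 18
  after op 2 (in-shuffle): 18 → 6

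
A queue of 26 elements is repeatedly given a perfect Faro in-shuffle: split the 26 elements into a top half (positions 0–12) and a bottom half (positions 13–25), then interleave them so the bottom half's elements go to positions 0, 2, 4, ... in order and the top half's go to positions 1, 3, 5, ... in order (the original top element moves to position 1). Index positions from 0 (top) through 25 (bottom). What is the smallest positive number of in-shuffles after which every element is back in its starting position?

The in-shuffle permutes the 26 positions with cycle lengths [2, 6, 18].
Every element is home exactly when every cycle has completed a whole number of laps, i.e. after lcm(2, 6, 18) = 18 in-shuffles.

18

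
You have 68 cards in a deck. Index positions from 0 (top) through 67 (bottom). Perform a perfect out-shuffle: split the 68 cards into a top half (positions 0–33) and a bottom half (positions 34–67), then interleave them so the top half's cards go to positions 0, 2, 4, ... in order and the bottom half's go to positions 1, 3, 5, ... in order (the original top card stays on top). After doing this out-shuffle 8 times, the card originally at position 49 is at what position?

Track the card's position through each out-shuffle:
49 → 31 → 62 → 57 → 47 → 27 → 54 → 41 → 15

15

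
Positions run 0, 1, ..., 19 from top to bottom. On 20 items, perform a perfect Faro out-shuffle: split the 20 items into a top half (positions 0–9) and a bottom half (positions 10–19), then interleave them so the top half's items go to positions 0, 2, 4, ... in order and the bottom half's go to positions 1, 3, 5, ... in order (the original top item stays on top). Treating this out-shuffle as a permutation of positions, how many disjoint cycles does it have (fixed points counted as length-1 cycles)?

3

Trace each unvisited position around until it returns:
(0) (1 2 4 8 16 13 ... len 18) (19)
3 cycles in total.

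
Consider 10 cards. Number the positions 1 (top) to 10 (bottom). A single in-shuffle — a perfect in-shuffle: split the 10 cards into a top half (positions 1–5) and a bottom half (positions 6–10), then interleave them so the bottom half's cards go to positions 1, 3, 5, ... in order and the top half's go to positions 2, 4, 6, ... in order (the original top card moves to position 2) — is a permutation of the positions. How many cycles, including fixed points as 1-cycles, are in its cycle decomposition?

Trace each unvisited position around until it returns:
(1 2 4 8 5 10 9 7 3 6)
1 cycle in total.

1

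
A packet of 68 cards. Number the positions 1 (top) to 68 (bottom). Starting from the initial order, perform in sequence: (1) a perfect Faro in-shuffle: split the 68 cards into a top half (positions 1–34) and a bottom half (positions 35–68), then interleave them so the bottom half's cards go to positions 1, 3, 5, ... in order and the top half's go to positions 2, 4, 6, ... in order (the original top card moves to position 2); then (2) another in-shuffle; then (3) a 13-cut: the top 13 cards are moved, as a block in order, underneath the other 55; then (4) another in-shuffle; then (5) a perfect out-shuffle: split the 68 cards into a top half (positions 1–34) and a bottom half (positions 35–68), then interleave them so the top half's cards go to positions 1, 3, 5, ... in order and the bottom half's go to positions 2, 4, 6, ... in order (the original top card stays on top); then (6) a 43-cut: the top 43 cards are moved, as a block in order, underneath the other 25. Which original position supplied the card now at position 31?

51

Undo the operations in reverse order, starting from position 31:
  undo op 6 (cut 43): 31 ← 6
  undo op 5 (out-shuffle, from bottom half): 6 ← 37
  undo op 4 (in-shuffle, from bottom half): 37 ← 53
  undo op 3 (cut 13): 53 ← 66
  undo op 2 (in-shuffle, from top half): 66 ← 33
  undo op 1 (in-shuffle, from bottom half): 33 ← 51
So the card at position 31 came from original position 51.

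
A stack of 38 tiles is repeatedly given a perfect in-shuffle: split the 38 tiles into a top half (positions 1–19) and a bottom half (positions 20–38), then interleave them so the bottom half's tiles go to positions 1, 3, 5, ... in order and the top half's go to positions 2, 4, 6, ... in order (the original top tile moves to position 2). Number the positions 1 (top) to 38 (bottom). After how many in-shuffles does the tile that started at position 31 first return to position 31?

Follow position 31 under repeated in-shuffles:
31 → 23 → 7 → 14 → 28 → 17 → 34 → 29 → 19 → 38 → 37 → 35 → 31
It first returns after 12 in-shuffles.

12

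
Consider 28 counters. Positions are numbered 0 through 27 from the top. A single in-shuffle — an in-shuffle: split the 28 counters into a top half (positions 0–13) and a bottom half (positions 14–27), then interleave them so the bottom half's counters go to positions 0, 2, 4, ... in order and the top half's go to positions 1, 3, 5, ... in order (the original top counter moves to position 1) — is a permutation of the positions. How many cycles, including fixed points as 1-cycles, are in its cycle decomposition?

1

Trace each unvisited position around until it returns:
(0 1 3 7 15 2 ... len 28)
1 cycle in total.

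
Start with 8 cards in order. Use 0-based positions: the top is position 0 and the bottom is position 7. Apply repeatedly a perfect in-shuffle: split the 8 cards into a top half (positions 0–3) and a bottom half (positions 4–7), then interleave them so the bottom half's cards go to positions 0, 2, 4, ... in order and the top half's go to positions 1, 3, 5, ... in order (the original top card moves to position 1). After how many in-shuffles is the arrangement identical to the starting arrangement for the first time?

6

The in-shuffle permutes the 8 positions with cycle lengths [2, 6].
Every card is home exactly when every cycle has completed a whole number of laps, i.e. after lcm(2, 6) = 6 in-shuffles.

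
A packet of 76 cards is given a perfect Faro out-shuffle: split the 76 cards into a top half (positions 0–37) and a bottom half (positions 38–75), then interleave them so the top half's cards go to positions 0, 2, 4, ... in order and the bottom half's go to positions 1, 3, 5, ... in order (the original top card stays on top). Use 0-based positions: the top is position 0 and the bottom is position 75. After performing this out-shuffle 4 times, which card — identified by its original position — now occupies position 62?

Work backwards from position 62, undoing one out-shuffle at a time:
62 ← 31 ← 53 ← 64 ← 32
So the card now at position 62 started at position 32.

32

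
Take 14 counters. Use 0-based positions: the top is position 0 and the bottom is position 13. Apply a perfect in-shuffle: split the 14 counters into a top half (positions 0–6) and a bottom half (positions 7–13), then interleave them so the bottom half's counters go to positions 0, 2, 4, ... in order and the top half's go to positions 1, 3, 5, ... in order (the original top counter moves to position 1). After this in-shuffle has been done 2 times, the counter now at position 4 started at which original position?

4

Work backwards from position 4, undoing one in-shuffle at a time:
4 ← 9 ← 4
So the counter now at position 4 started at position 4.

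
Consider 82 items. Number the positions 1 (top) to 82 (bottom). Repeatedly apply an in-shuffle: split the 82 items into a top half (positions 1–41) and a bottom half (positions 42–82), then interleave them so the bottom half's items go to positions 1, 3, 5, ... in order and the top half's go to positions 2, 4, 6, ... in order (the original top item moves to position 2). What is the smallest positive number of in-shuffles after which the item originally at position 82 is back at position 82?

Follow position 82 under repeated in-shuffles:
82 → 81 → 79 → 75 → 67 → 51 → 19 → 38 → ... → 82 (length 82)
It first returns after 82 in-shuffles.

82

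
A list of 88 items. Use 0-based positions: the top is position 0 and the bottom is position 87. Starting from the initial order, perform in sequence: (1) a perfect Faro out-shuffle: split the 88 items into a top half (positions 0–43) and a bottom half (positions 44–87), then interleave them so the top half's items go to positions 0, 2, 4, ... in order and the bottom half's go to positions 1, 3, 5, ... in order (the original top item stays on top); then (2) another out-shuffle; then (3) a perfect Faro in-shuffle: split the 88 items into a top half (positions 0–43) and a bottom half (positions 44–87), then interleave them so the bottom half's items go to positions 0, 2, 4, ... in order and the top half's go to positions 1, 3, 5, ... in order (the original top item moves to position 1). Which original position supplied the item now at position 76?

Undo the operations in reverse order, starting from position 76:
  undo op 3 (in-shuffle, from bottom half): 76 ← 82
  undo op 2 (out-shuffle, from top half): 82 ← 41
  undo op 1 (out-shuffle, from bottom half): 41 ← 64
So the item at position 76 came from original position 64.

64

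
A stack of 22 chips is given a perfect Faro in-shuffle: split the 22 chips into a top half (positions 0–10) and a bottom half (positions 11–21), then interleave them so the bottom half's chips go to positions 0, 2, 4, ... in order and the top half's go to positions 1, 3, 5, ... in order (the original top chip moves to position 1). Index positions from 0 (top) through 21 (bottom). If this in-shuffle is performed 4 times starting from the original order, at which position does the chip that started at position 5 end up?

Track the chip's position through each in-shuffle:
5 → 11 → 0 → 1 → 3

3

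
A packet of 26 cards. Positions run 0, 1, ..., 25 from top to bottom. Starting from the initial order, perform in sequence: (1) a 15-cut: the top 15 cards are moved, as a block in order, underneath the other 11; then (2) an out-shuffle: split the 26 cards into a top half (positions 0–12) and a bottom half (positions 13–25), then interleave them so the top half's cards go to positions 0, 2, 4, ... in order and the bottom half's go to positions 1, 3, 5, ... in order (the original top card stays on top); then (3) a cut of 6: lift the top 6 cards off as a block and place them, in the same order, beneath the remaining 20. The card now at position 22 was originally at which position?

16

Undo the operations in reverse order, starting from position 22:
  undo op 3 (cut 6): 22 ← 2
  undo op 2 (out-shuffle, from top half): 2 ← 1
  undo op 1 (cut 15): 1 ← 16
So the card at position 22 came from original position 16.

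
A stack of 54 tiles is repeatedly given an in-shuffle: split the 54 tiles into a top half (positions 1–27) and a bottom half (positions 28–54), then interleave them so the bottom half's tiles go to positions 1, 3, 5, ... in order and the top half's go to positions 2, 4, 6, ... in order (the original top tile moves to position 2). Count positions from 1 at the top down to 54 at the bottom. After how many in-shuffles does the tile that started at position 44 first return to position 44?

Follow position 44 under repeated in-shuffles:
44 → 33 → 11 → 22 → 44
It first returns after 4 in-shuffles.

4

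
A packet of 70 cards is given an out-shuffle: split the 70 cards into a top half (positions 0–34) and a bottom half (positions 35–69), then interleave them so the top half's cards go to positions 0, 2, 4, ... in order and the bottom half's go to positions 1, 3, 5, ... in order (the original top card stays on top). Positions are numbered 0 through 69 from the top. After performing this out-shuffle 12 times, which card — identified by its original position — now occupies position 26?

Work backwards from position 26, undoing one out-shuffle at a time:
26 ← 13 ← 41 ← 55 ← 62 ← 31 ← 50 ← 25 ← 47 ← 58 ← 29 ← 49 ← 59
So the card now at position 26 started at position 59.

59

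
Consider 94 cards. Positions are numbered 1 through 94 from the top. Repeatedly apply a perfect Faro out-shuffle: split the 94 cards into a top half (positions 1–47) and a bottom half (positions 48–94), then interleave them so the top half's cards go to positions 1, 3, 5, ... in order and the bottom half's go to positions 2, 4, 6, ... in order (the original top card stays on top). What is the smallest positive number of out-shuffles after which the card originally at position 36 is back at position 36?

Follow position 36 under repeated out-shuffles:
36 → 71 → 48 → 2 → 3 → 5 → 9 → 17 → 33 → 65 → 36
It first returns after 10 out-shuffles.

10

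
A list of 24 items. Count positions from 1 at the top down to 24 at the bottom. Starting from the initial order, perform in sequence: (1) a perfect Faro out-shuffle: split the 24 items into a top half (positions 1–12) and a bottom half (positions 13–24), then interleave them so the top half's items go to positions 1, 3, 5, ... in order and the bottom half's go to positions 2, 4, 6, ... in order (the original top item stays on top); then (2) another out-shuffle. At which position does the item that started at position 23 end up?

Track the item from position 23 forward through each operation:
  after op 1 (out-shuffle): 23 → 22
  after op 2 (out-shuffle): 22 → 20

20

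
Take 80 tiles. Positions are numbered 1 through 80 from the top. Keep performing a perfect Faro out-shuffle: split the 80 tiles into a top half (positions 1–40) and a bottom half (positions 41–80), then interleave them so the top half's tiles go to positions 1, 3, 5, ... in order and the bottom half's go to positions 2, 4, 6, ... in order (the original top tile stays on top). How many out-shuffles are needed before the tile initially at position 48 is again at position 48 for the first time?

Follow position 48 under repeated out-shuffles:
48 → 16 → 31 → 61 → 42 → 4 → 7 → 13 → ... → 48 (length 39)
It first returns after 39 out-shuffles.

39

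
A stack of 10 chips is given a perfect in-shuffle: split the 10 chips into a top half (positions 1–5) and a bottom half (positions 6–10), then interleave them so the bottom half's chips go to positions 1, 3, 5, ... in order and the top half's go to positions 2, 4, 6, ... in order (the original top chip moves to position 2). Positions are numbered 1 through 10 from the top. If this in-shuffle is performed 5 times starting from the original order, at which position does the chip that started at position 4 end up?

Track the chip's position through each in-shuffle:
4 → 8 → 5 → 10 → 9 → 7

7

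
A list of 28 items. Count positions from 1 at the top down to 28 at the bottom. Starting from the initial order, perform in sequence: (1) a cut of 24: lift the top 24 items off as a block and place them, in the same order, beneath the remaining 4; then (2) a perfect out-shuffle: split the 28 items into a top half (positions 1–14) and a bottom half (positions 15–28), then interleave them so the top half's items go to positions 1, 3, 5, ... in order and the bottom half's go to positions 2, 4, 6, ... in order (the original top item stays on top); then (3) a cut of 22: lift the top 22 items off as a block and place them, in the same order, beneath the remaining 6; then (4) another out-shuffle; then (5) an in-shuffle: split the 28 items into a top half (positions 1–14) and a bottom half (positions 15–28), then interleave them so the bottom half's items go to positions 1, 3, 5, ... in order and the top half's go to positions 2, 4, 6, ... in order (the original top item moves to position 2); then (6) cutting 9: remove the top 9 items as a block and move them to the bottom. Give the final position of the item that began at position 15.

27

Track the item from position 15 forward through each operation:
  after op 1 (cut 24): 15 → 19
  after op 2 (out-shuffle): 19 → 10
  after op 3 (cut 22): 10 → 16
  after op 4 (out-shuffle): 16 → 4
  after op 5 (in-shuffle): 4 → 8
  after op 6 (cut 9): 8 → 27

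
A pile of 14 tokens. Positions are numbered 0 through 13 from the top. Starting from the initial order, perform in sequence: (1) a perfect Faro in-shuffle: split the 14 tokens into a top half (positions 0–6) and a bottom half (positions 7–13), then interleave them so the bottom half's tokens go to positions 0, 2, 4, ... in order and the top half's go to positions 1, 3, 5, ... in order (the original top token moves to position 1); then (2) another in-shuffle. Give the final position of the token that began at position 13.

Track the token from position 13 forward through each operation:
  after op 1 (in-shuffle): 13 → 12
  after op 2 (in-shuffle): 12 → 10

10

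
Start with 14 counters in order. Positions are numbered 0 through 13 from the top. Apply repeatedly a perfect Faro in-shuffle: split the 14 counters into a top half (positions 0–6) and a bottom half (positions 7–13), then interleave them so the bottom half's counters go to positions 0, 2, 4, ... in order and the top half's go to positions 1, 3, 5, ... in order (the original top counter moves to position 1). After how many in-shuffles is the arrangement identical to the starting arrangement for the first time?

The in-shuffle permutes the 14 positions with cycle lengths [2, 4, 4, 4].
Every counter is home exactly when every cycle has completed a whole number of laps, i.e. after lcm(2, 4) = 4 in-shuffles.

4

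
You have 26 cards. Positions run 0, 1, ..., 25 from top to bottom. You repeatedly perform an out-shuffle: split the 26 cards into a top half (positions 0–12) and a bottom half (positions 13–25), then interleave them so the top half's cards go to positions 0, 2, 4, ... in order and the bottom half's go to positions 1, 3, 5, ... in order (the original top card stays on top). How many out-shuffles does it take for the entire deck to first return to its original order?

20

The out-shuffle permutes the 26 positions with cycle lengths [1, 1, 4, 20].
Every card is home exactly when every cycle has completed a whole number of laps, i.e. after lcm(1, 4, 20) = 20 out-shuffles.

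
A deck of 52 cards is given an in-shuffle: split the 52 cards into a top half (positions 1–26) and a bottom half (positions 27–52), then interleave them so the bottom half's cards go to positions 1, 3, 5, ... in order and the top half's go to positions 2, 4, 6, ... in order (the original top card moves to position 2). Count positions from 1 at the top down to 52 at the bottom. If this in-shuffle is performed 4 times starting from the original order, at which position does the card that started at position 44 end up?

15

Track the card's position through each in-shuffle:
44 → 35 → 17 → 34 → 15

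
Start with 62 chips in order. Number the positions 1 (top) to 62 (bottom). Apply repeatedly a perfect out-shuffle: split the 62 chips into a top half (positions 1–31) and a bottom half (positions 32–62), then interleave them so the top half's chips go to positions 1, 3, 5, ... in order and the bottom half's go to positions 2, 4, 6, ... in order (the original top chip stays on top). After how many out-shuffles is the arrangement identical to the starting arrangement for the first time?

The out-shuffle permutes the 62 positions with cycle lengths [1, 1, 60].
Every chip is home exactly when every cycle has completed a whole number of laps, i.e. after lcm(1, 60) = 60 out-shuffles.

60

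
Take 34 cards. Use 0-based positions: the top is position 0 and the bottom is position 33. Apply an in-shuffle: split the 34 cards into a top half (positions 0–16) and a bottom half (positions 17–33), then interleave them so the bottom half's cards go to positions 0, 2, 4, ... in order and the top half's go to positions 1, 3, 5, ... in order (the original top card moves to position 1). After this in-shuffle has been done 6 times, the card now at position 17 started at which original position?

Work backwards from position 17, undoing one in-shuffle at a time:
17 ← 8 ← 21 ← 10 ← 22 ← 28 ← 31
So the card now at position 17 started at position 31.

31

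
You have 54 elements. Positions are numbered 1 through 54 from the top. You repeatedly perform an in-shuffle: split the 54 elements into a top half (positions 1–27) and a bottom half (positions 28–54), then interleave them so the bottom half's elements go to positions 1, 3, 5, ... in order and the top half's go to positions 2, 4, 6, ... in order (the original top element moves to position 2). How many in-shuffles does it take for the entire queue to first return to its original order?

20

The in-shuffle permutes the 54 positions with cycle lengths [4, 10, 20, 20].
Every element is home exactly when every cycle has completed a whole number of laps, i.e. after lcm(4, 10, 20) = 20 in-shuffles.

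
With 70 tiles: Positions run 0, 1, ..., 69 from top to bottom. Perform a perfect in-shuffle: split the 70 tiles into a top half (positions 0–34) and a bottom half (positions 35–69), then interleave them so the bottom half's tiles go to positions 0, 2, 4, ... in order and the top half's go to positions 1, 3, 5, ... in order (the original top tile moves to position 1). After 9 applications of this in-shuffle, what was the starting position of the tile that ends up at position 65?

46

Work backwards from position 65, undoing one in-shuffle at a time:
65 ← 32 ← 51 ← 25 ← 12 ← 41 ← 20 ← 45 ← 22 ← 46
So the tile now at position 65 started at position 46.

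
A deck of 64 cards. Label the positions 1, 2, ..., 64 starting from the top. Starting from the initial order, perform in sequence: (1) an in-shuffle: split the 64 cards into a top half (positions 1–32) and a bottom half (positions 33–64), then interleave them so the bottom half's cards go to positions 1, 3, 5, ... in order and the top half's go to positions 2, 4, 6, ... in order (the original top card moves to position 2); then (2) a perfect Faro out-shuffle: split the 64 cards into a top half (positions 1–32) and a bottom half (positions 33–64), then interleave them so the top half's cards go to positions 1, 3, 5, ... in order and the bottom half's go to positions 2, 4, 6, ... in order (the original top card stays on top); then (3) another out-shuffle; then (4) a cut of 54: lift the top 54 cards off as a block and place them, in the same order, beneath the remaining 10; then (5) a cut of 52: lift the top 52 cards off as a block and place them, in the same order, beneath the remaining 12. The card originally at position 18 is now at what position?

Track the card from position 18 forward through each operation:
  after op 1 (in-shuffle): 18 → 36
  after op 2 (out-shuffle): 36 → 8
  after op 3 (out-shuffle): 8 → 15
  after op 4 (cut 54): 15 → 25
  after op 5 (cut 52): 25 → 37

37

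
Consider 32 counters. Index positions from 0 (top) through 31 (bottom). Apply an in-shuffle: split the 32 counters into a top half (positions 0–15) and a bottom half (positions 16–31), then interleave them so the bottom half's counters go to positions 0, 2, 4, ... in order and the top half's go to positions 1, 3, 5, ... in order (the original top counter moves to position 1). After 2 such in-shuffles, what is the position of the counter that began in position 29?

20

Track the counter's position through each in-shuffle:
29 → 26 → 20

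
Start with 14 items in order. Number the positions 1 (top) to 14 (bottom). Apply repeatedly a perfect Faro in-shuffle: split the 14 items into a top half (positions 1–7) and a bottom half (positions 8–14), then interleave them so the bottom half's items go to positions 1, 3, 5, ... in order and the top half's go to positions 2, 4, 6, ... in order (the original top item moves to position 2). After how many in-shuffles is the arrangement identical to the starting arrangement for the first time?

The in-shuffle permutes the 14 positions with cycle lengths [2, 4, 4, 4].
Every item is home exactly when every cycle has completed a whole number of laps, i.e. after lcm(2, 4) = 4 in-shuffles.

4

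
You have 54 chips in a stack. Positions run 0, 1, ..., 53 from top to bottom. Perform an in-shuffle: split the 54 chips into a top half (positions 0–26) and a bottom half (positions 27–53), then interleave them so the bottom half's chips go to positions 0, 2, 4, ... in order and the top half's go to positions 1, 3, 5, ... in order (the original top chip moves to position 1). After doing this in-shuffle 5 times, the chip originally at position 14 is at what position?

Track the chip's position through each in-shuffle:
14 → 29 → 4 → 9 → 19 → 39

39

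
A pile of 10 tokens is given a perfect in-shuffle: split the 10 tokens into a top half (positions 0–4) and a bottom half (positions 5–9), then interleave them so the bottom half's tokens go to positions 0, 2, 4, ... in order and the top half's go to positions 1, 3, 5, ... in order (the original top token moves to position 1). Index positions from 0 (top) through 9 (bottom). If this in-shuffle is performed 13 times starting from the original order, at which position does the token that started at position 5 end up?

3

Track position through each in-shuffle: 5 → 0 → 1 → 3 → 7 → ... (continuing for 13 shuffles total) → 3.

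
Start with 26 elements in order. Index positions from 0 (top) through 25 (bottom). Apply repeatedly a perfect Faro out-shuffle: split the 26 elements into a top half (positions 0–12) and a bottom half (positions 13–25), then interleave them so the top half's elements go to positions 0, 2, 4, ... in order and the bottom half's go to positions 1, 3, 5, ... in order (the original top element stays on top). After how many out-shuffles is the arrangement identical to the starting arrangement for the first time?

The out-shuffle permutes the 26 positions with cycle lengths [1, 1, 4, 20].
Every element is home exactly when every cycle has completed a whole number of laps, i.e. after lcm(1, 4, 20) = 20 out-shuffles.

20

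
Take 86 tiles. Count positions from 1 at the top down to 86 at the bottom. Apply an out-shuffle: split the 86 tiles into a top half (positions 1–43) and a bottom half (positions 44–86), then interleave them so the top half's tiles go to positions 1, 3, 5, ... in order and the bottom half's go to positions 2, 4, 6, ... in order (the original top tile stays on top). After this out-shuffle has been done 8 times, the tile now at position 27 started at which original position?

27

Work backwards from position 27, undoing one out-shuffle at a time:
27 ← 14 ← 50 ← 68 ← 77 ← 39 ← 20 ← 53 ← 27
So the tile now at position 27 started at position 27.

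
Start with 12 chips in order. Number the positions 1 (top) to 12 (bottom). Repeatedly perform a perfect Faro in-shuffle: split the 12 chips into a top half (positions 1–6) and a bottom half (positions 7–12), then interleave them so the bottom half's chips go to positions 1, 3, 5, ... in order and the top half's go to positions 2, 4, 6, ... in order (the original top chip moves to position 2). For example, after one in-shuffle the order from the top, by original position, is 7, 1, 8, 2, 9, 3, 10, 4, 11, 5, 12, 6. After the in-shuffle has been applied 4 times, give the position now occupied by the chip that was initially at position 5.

Track the chip's position through each in-shuffle:
5 → 10 → 7 → 1 → 2

2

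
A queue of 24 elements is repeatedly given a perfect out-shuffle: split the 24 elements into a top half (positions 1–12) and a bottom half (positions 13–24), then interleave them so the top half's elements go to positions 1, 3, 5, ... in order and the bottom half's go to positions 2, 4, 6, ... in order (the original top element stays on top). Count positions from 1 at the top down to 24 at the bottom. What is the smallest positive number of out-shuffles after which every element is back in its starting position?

11

The out-shuffle permutes the 24 positions with cycle lengths [1, 1, 11, 11].
Every element is home exactly when every cycle has completed a whole number of laps, i.e. after lcm(1, 11) = 11 out-shuffles.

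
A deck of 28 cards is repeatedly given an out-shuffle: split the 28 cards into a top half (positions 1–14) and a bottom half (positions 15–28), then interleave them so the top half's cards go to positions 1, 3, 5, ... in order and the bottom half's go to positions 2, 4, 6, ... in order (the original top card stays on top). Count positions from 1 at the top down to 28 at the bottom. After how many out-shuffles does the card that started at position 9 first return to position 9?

Follow position 9 under repeated out-shuffles:
9 → 17 → 6 → 11 → 21 → 14 → 27 → 26 → 24 → 20 → 12 → 23 → 18 → 8 → 15 → 2 → 3 → 5 → 9
It first returns after 18 out-shuffles.

18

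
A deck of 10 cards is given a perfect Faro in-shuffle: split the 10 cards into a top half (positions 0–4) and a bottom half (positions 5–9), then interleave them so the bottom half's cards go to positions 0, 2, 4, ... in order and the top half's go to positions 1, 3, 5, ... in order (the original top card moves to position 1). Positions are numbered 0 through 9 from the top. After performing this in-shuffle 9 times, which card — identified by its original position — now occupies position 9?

8

Work backwards from position 9, undoing one in-shuffle at a time:
9 ← 4 ← 7 ← 3 ← 1 ← 0 ← 5 ← 2 ← 6 ← 8
So the card now at position 9 started at position 8.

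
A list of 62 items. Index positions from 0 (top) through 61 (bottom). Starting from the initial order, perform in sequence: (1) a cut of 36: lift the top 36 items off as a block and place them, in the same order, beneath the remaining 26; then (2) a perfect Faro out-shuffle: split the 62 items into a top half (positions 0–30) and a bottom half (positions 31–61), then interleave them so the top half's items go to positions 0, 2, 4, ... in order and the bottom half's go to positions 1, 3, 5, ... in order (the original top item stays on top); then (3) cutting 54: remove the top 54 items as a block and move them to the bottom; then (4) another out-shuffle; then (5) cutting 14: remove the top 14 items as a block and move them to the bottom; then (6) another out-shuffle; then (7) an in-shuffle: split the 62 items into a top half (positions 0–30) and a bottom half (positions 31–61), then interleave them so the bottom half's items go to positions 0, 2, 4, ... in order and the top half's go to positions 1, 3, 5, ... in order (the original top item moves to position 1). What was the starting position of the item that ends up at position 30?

25

Undo the operations in reverse order, starting from position 30:
  undo op 7 (in-shuffle, from bottom half): 30 ← 46
  undo op 6 (out-shuffle, from top half): 46 ← 23
  undo op 5 (cut 14): 23 ← 37
  undo op 4 (out-shuffle, from bottom half): 37 ← 49
  undo op 3 (cut 54): 49 ← 41
  undo op 2 (out-shuffle, from bottom half): 41 ← 51
  undo op 1 (cut 36): 51 ← 25
So the item at position 30 came from original position 25.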